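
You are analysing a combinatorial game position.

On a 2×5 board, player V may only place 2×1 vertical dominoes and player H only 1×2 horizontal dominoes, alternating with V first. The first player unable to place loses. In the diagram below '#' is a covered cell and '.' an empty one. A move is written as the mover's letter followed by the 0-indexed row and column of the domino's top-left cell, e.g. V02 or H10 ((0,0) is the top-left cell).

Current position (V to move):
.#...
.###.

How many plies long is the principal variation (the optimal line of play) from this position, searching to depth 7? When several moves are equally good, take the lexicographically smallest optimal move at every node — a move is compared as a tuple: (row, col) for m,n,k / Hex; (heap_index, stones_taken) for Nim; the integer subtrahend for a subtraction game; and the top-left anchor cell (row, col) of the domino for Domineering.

[.#.../.###.] V move#1: V00:-1/##.../####., V04:+1/.#..#/.####*
[.#..#/.####] H move#2: H02:-1/.####/.####*
[.####/.####] V move#3: V00:+1/#####/#####*
[#####/#####] end (terminal -1, H#4); searched .#.../.###. to 7

PV length from [.#.../.###.]: 3 plies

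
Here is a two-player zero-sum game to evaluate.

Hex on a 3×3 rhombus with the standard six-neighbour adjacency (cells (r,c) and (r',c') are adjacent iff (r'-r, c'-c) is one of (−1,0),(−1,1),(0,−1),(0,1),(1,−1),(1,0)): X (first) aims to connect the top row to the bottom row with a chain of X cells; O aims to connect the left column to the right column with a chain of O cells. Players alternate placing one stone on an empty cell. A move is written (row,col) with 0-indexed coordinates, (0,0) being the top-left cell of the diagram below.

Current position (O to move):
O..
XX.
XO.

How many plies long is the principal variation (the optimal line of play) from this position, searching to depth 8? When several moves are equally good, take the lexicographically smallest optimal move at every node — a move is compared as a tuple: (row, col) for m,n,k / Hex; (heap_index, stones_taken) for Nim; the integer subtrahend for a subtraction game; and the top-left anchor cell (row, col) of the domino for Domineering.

p1 O@[O../XX./XO.]: (0,1)[OO./XX./XO.]-1* (0,2)[O.O/XX./XO.]-1 (1,2)[O../XXO/XO.]-1 (2,2)[O../XX./XOO]-1
p2 X@[OO./XX./XO.]: (0,2)[OOX/XX./XO.]+1* (1,2)[OO./XXX/XO.]-1 (2,2)[OO./XX./XOX]-1
p3 O@[OOX/XX./XO.] terminal -1; root [O../XX./XO.] d8

PV length from [O../XX./XO.]: 2 plies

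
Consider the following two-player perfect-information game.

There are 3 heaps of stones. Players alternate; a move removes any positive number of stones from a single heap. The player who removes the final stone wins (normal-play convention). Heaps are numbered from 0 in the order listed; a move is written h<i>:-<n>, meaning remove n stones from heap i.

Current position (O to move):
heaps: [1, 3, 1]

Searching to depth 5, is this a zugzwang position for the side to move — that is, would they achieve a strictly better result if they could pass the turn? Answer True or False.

zugzwang((1,3,1), O) = False

p1 O@[(1,3,1)]: h0:-1[(0,3,1)]-1 h1:-1[(1,2,1)]-1 h1:-2[(1,1,1)]-1 h1:-3[(1,0,1)]+1* h2:-1[(1,3,0)]-1
p2 X@[(1,0,1)]: h0:-1[(0,0,1)]-1* h2:-1[(1,0,0)]-1
p3 O@[(0,0,1)]: h2:-1[(0,0,0)]+1*
p4 X@[(0,0,0)] terminal -1; root [(1,3,1)] d5
suppose O passes — search the same position with X to move:
pass> p1 X@[(1,3,1)]: h0:-1[(0,3,1)]-1 h1:-1[(1,2,1)]-1 h1:-2[(1,1,1)]-1 h1:-3[(1,0,1)]+1* h2:-1[(1,3,0)]-1
pass> p2 O@[(1,0,1)]: h0:-1[(0,0,1)]-1* h2:-1[(1,0,0)]-1
pass> p3 X@[(0,0,1)]: h2:-1[(0,0,0)]+1*
pass> p4 O@[(0,0,0)] terminal -1; root [(1,3,1)] d5
for O: play +1, pass -1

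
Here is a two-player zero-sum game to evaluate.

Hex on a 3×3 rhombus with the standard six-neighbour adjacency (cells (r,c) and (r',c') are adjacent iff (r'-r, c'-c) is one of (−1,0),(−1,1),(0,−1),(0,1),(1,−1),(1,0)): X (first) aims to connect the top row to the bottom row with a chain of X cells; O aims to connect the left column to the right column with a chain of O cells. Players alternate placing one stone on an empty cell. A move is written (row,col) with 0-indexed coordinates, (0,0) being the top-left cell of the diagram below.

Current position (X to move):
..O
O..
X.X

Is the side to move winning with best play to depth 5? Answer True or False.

X winning at [..O/O../X.X]: False

p1 X@[..O/O../X.X]: (0,0)[X.O/O../X.X]-1* (0,1)[.XO/O../X.X]-1 (1,1)[..O/OX./X.X]-1 (1,2)[..O/O.X/X.X]-1 (2,1)[..O/O../XXX]-1
p2 O@[X.O/O../X.X]: (0,1)[XOO/O../X.X]+1* (1,1)[X.O/OO./X.X]+1 (1,2)[X.O/O.O/X.X]+1 (2,1)[X.O/O../XOX]+1
p3 X@[XOO/O../X.X] terminal -1; root [..O/O../X.X] d5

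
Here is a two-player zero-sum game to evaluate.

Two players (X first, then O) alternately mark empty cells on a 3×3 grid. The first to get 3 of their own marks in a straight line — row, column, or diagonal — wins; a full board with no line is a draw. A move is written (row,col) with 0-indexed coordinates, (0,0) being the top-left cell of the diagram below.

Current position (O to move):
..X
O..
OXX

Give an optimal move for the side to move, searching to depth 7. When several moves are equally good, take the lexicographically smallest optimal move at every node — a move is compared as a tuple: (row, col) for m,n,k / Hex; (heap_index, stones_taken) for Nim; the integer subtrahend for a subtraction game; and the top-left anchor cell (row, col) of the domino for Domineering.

[..X/O../OXX] O move#1: (0,0):+1/O.X/O../OXX*, (0,1):-1/.OX/O../OXX, (1,1):-1/..X/OO./OXX, (1,2):+1/..X/O.O/OXX
[O.X/O../OXX] end (terminal -1, X#2); searched ..X/O../OXX to 7

O's best at [..X/O../OXX]: (0,0)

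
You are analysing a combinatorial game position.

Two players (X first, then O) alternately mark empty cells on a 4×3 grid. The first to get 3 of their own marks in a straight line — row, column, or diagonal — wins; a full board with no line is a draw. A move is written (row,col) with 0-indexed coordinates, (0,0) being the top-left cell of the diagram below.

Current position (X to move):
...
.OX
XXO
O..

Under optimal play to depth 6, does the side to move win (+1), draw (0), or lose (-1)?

value(.../.OX/XXO/O.., X) = 0

[.../.OX/XXO/O..] X move#1: (0,0):+0/X../.OX/XXO/O..*, (0,1):-1/.X./.OX/XXO/O.., (0,2):-1/..X/.OX/XXO/O.., (1,0):-1/.../XOX/XXO/O.., (3,1):-1/.../.OX/XXO/OX., (3,2):-1/.../.OX/XXO/O.X
[X../.OX/XXO/O..] O move#2: (0,1):-1/XO./.OX/XXO/O.., (0,2):-1/X.O/.OX/XXO/O.., (1,0):+0/X../OOX/XXO/O..*, (3,1):-1/X../.OX/XXO/OO., (3,2):-1/X../.OX/XXO/O.O
[X../OOX/XXO/O..] X move#3: (0,1):+0/XX./OOX/XXO/O..*, (0,2):+0/X.X/OOX/XXO/O.., (3,1):+0/X../OOX/XXO/OX., (3,2):+0/X../OOX/XXO/O.X
[XX./OOX/XXO/O..] O move#4: (0,2):+0/XXO/OOX/XXO/O..*, (3,1):-1/XX./OOX/XXO/OO., (3,2):-1/XX./OOX/XXO/O.O
[XXO/OOX/XXO/O..] X move#5: (3,1):+0/XXO/OOX/XXO/OX.*, (3,2):+0/XXO/OOX/XXO/O.X
[XXO/OOX/XXO/OX.] O move#6: (3,2):+0/XXO/OOX/XXO/OXO*
[XXO/OOX/XXO/OXO] end (terminal +0, X#7); searched .../.OX/XXO/O.. to 6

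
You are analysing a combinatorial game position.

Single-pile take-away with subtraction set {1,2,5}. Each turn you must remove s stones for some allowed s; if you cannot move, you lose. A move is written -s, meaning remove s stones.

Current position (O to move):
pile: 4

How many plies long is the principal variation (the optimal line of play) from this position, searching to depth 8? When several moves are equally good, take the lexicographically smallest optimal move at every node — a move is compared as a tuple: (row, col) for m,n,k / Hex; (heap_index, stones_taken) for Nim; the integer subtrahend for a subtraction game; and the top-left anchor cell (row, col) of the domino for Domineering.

PV length from [4]: 3 plies

ply 1, O at 4 | -1=+1→3*; -2=-1→2
ply 2, X at 3 | -1=-1→2*; -2=-1→1
ply 3, O at 2 | -1=-1→1; -2=+1→0*
ply 4: 0 is terminal -1 (X); from 4 depth 8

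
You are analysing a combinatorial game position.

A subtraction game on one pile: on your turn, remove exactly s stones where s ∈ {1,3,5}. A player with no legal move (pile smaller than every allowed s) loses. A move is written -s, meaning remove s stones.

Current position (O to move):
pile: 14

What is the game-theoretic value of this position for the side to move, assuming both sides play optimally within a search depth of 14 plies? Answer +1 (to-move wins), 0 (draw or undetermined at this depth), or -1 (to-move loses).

[14] O move#1: -1:-1/13*, -3:-1/11, -5:-1/9
[13] X move#2: -1:+1/12*, -3:+1/10, -5:+1/8
[12] O move#3: -1:-1/11*, -3:-1/9, -5:-1/7
[11] X move#4: -1:+1/10*, -3:+1/8, -5:+1/6
[10] O move#5: -1:-1/9*, -3:-1/7, -5:-1/5
[9] X move#6: -1:+1/8*, -3:+1/6, -5:+1/4
[8] O move#7: -1:-1/7*, -3:-1/5, -5:-1/3
[7] X move#8: -1:+1/6*, -3:+1/4, -5:+1/2
[6] O move#9: -1:-1/5*, -3:-1/3, -5:-1/1
[5] X move#10: -1:+1/4*, -3:+1/2, -5:+1/0
[4] O move#11: -1:-1/3*, -3:-1/1
[3] X move#12: -1:+1/2*, -3:+1/0
[2] O move#13: -1:-1/1*
[1] X move#14: -1:+1/0*
[0] end (terminal -1, O#15); searched 14 to 14

value(14, O) = -1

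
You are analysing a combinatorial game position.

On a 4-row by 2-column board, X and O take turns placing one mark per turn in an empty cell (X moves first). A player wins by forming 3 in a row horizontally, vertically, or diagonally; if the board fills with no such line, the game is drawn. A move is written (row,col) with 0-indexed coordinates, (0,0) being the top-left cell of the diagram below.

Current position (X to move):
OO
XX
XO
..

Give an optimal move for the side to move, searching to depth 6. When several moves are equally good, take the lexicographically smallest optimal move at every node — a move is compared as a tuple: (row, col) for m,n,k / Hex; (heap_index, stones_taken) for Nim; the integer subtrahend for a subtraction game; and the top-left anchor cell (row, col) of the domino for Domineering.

p1 X@[OO/XX/XO/..]: (3,0)[OO/XX/XO/X.]+1* (3,1)[OO/XX/XO/.X]+0
p2 O@[OO/XX/XO/X.] terminal -1; root [OO/XX/XO/..] d6

X's best at [OO/XX/XO/..]: (3,0)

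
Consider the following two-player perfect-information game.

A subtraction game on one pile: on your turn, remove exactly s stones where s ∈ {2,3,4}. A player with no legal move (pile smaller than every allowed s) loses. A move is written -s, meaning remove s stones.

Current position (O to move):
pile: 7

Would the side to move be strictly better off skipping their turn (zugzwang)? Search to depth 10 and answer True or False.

zugzwang(7, O) = True

p1 O@[7]: -2[5]-1* -3[4]-1 -4[3]-1
p2 X@[5]: -2[3]-1 -3[2]-1 -4[1]+1*
p3 O@[1] terminal -1; root [7] d10
pass branch (X moves first from the same position):
  | p1 X@[7]: -2[5]-1* -3[4]-1 -4[3]-1
  | p2 O@[5]: -2[3]-1 -3[2]-1 -4[1]+1*
  | p3 X@[1] terminal -1; root [7] d10
O moving scores -1; O passing scores +1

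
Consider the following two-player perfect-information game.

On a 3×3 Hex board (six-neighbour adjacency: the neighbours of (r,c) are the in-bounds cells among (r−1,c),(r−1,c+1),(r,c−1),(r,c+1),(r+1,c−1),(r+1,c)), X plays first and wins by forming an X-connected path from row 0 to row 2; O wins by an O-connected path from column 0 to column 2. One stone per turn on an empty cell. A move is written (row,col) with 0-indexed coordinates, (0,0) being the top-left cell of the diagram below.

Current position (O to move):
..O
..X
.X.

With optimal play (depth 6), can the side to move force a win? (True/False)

[..O/..X/.X.] O move#1: (0,0):+1/O.O/..X/.X.*, (0,1):+1/.OO/..X/.X., (1,0):+1/..O/O.X/.X., (1,1):+1/..O/.OX/.X., (2,0):+1/..O/..X/OX., (2,2):-1/..O/..X/.XO
[O.O/..X/.X.] X move#2: (0,1):-1/OXO/..X/.X.*, (1,0):-1/O.O/X.X/.X., (1,1):-1/O.O/.XX/.X., (2,0):-1/O.O/..X/XX., (2,2):-1/O.O/..X/.XX
[OXO/..X/.X.] O move#3: (1,0):-1/OXO/O.X/.X., (1,1):+1/OXO/.OX/.X.*, (2,0):-1/OXO/..X/OX., (2,2):-1/OXO/..X/.XO
[OXO/.OX/.X.] X move#4: (1,0):-1/OXO/XOX/.X.*, (2,0):-1/OXO/.OX/XX., (2,2):-1/OXO/.OX/.XX
[OXO/XOX/.X.] O move#5: (2,0):+1/OXO/XOX/OX.*, (2,2):-1/OXO/XOX/.XO
[OXO/XOX/OX.] end (terminal -1, X#6); searched ..O/..X/.X. to 6

O winning at [..O/..X/.X.]: True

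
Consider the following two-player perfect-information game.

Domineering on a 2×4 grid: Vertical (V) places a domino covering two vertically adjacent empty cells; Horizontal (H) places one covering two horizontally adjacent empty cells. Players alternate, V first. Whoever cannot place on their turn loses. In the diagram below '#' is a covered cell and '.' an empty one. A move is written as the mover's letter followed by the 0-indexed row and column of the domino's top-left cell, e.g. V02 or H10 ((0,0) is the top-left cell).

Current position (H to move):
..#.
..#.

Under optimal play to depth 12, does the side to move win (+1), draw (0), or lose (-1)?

[..#./..#.] H move#1: H00:+1/###./..#.*, H10:+1/..#./###.
[###./..#.] V move#2: V03:-1/####/..##*
[####/..##] H move#3: H10:+1/####/####*
[####/####] end (terminal -1, V#4); searched ..#./..#. to 12

value(..#./..#., H) = +1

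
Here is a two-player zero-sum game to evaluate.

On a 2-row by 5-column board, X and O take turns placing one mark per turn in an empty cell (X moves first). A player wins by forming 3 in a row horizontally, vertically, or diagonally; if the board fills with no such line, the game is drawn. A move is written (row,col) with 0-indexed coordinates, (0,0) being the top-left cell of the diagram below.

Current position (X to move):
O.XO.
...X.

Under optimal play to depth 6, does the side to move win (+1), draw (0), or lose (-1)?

value(O.XO./...X., X) = +1

p1 X@[O.XO./...X.]: (0,1)[OXXO./...X.]+0 (0,4)[O.XOX/...X.]+0 (1,0)[O.XO./X..X.]+0 (1,1)[O.XO./.X.X.]+0 (1,2)[O.XO./..XX.]+1* (1,4)[O.XO./...XX]+0
p2 O@[O.XO./..XX.]: (0,1)[OOXO./..XX.]-1* (0,4)[O.XOO/..XX.]-1 (1,0)[O.XO./O.XX.]-1 (1,1)[O.XO./.OXX.]-1 (1,4)[O.XO./..XXO]-1
p3 X@[OOXO./..XX.]: (0,4)[OOXOX/..XX.]+1* (1,0)[OOXO./X.XX.]+1 (1,1)[OOXO./.XXX.]+1 (1,4)[OOXO./..XXX]+1
p4 O@[OOXOX/..XX.]: (1,0)[OOXOX/O.XX.]-1* (1,1)[OOXOX/.OXX.]-1 (1,4)[OOXOX/..XXO]-1
p5 X@[OOXOX/O.XX.]: (1,1)[OOXOX/OXXX.]+1* (1,4)[OOXOX/O.XXX]+1
p6 O@[OOXOX/OXXX.] terminal -1; root [O.XO./...X.] d6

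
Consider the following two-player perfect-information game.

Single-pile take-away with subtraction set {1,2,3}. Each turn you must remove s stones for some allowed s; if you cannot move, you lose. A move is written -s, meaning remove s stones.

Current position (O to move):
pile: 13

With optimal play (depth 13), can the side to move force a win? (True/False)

p1 O@[13]: -1[12]+1* -2[11]-1 -3[10]-1
p2 X@[12]: -1[11]-1* -2[10]-1 -3[9]-1
p3 O@[11]: -1[10]-1 -2[9]-1 -3[8]+1*
p4 X@[8]: -1[7]-1* -2[6]-1 -3[5]-1
p5 O@[7]: -1[6]-1 -2[5]-1 -3[4]+1*
p6 X@[4]: -1[3]-1* -2[2]-1 -3[1]-1
p7 O@[3]: -1[2]-1 -2[1]-1 -3[0]+1*
p8 X@[0] terminal -1; root [13] d13

O winning at [13]: True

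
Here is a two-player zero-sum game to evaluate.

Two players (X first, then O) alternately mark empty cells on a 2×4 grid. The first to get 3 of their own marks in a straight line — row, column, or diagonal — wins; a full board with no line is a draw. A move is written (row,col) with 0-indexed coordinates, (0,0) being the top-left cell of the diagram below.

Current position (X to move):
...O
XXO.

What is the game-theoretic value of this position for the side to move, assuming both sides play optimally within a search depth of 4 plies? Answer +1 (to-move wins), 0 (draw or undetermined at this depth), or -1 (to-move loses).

ply 1, X at ...O/XXO. | (0,0)=+0→X..O/XXO.*; (0,1)=+0→.X.O/XXO.; (0,2)=+0→..XO/XXO.; (1,3)=+0→...O/XXOX
ply 2, O at X..O/XXO. | (0,1)=+0→XO.O/XXO.*; (0,2)=+0→X.OO/XXO.; (1,3)=+0→X..O/XXOO
ply 3, X at XO.O/XXO. | (0,2)=+0→XOXO/XXO.*; (1,3)=-1→XO.O/XXOX
ply 4, O at XOXO/XXO. | (1,3)=+0→XOXO/XXOO*
ply 5: XOXO/XXOO is terminal +0 (X); from ...O/XXO. depth 4

value(...O/XXO., X) = 0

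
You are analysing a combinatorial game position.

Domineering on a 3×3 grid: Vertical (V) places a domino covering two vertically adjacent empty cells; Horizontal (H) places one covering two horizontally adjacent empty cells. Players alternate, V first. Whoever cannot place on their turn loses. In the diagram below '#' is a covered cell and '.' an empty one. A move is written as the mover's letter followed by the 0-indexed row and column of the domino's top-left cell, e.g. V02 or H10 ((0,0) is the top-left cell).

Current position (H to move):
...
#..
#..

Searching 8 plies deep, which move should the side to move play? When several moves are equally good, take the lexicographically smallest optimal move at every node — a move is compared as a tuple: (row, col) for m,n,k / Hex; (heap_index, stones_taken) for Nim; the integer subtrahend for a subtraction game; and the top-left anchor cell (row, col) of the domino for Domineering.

ply 1, H at .../#../#.. | H00=-1→##./#../#..; H01=-1→.##/#../#..; H11=+1→.../###/#..*; H21=-1→.../#../###
ply 2: .../###/#.. is terminal -1 (V); from .../#../#.. depth 8

H's best at [.../#../#..]: H11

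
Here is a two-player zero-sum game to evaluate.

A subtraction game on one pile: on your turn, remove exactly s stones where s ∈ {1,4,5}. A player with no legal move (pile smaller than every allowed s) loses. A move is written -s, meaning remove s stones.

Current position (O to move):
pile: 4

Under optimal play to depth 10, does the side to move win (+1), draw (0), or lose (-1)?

value(4, O) = +1

[4] O move#1: -1:-1/3, -4:+1/0*
[0] end (terminal -1, X#2); searched 4 to 10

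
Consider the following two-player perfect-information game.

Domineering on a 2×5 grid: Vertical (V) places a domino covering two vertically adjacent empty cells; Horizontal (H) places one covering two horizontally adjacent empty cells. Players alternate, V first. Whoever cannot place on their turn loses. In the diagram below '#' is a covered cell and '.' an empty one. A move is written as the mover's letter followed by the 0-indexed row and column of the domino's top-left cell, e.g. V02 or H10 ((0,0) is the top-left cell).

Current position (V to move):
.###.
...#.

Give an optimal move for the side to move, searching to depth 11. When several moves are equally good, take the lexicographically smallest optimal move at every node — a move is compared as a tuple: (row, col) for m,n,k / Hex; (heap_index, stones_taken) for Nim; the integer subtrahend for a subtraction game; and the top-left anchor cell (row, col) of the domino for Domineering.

V's best at [.###./...#.]: V00

p1 V@[.###./...#.]: V00[####./#..#.]+1* V04[.####/...##]-1
p2 H@[####./#..#.]: H11[####./####.]-1*
p3 V@[####./####.]: V04[#####/#####]+1*
p4 H@[#####/#####] terminal -1; root [.###./...#.] d11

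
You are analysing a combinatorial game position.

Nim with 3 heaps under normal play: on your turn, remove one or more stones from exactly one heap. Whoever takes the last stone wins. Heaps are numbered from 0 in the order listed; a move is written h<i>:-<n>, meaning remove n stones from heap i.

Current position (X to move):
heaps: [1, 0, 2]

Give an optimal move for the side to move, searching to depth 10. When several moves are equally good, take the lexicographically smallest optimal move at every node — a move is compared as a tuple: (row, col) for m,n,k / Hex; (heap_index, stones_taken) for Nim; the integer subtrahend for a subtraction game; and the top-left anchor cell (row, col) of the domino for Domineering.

X's best at [(1,0,2)]: h2:-1

[(1,0,2)] X move#1: h0:-1:-1/(0,0,2), h2:-1:+1/(1,0,1)*, h2:-2:-1/(1,0,0)
[(1,0,1)] O move#2: h0:-1:-1/(0,0,1)*, h2:-1:-1/(1,0,0)
[(0,0,1)] X move#3: h2:-1:+1/(0,0,0)*
[(0,0,0)] end (terminal -1, O#4); searched (1,0,2) to 10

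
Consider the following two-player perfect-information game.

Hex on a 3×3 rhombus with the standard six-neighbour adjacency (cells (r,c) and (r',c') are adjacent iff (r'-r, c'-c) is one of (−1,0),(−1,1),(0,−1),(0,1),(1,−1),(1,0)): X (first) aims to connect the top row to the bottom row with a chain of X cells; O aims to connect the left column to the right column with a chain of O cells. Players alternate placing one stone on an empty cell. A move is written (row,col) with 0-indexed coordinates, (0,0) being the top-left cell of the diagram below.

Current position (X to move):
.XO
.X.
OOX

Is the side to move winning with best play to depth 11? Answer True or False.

ply 1, X at .XO/.X./OOX | (0,0)=-1→XXO/.X./OOX; (1,0)=-1→.XO/XX./OOX; (1,2)=+1→.XO/.XX/OOX*
ply 2: .XO/.XX/OOX is terminal -1 (O); from .XO/.X./OOX depth 11

X winning at [.XO/.X./OOX]: True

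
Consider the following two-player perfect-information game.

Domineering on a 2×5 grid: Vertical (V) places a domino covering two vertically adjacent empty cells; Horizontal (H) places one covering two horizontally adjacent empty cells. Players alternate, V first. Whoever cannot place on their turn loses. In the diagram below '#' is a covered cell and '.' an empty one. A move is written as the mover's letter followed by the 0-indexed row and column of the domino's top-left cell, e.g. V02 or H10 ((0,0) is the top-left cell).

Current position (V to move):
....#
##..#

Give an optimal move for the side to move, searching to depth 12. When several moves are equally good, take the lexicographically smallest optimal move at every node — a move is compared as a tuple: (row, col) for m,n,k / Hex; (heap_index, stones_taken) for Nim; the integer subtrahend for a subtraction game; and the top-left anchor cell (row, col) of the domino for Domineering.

V's best at [....#/##..#]: V02

p1 V@[....#/##..#]: V02[..#.#/###.#]+1* V03[...##/##.##]-1
p2 H@[..#.#/###.#]: H00[###.#/###.#]-1*
p3 V@[###.#/###.#]: V03[#####/#####]+1*
p4 H@[#####/#####] terminal -1; root [....#/##..#] d12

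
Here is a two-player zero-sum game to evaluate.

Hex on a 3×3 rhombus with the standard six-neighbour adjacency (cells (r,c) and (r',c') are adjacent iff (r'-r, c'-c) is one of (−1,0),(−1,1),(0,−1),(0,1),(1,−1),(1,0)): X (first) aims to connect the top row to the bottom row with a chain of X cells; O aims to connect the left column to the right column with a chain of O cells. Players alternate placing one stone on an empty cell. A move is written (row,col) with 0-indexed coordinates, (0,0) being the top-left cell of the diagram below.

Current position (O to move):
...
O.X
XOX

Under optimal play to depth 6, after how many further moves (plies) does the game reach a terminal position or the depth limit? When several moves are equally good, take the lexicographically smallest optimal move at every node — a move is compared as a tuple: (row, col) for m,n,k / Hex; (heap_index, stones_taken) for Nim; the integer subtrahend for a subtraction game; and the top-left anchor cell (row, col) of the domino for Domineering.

ply 1, O at .../O.X/XOX | (0,0)=-1→O../O.X/XOX; (0,1)=-1→.O./O.X/XOX; (0,2)=+1→..O/O.X/XOX*; (1,1)=-1→.../OOX/XOX
ply 2, X at ..O/O.X/XOX | (0,0)=-1→X.O/O.X/XOX*; (0,1)=-1→.XO/O.X/XOX; (1,1)=-1→..O/OXX/XOX
ply 3, O at X.O/O.X/XOX | (0,1)=+1→XOO/O.X/XOX*; (1,1)=+1→X.O/OOX/XOX
ply 4: XOO/O.X/XOX is terminal -1 (X); from .../O.X/XOX depth 6

PV length from [.../O.X/XOX]: 3 plies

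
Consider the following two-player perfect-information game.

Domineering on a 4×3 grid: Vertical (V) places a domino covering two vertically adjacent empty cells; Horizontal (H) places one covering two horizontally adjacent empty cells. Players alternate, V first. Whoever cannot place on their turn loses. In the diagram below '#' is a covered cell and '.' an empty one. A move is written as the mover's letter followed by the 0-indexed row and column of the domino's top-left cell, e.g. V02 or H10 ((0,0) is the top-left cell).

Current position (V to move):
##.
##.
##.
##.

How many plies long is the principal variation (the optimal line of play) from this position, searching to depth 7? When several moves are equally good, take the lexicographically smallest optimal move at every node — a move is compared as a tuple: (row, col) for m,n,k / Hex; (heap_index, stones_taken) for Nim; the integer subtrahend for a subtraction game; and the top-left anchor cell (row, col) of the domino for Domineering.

PV length from [##./##./##./##.]: 1 ply

[##./##./##./##.] V move#1: V02:+1/###/###/##./##.*, V12:+1/##./###/###/##., V22:+1/##./##./###/###
[###/###/##./##.] end (terminal -1, H#2); searched ##./##./##./##. to 7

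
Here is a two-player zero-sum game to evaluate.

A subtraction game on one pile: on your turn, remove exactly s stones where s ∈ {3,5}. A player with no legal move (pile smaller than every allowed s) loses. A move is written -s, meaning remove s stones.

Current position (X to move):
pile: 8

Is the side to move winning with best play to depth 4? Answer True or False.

X winning at [8]: False

p1 X@[8]: -3[5]-1* -5[3]-1
p2 O@[5]: -3[2]+1* -5[0]+1
p3 X@[2] terminal -1; root [8] d4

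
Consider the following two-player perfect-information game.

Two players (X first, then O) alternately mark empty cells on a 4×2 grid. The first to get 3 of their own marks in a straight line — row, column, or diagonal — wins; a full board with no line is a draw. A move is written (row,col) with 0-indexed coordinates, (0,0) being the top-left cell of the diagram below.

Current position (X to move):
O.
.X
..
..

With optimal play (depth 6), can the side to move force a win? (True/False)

X winning at [O./.X/../..]: True

p1 X@[O./.X/../..]: (0,1)[OX/.X/../..]+0 (1,0)[O./XX/../..]+0 (2,0)[O./.X/X./..]+0 (2,1)[O./.X/.X/..]+1* (3,0)[O./.X/../X.]+0 (3,1)[O./.X/../.X]+0
p2 O@[O./.X/.X/..]: (0,1)[OO/.X/.X/..]-1* (1,0)[O./OX/.X/..]-1 (2,0)[O./.X/OX/..]-1 (3,0)[O./.X/.X/O.]-1 (3,1)[O./.X/.X/.O]-1
p3 X@[OO/.X/.X/..]: (1,0)[OO/XX/.X/..]+0 (2,0)[OO/.X/XX/..]+0 (3,0)[OO/.X/.X/X.]+0 (3,1)[OO/.X/.X/.X]+1*
p4 O@[OO/.X/.X/.X] terminal -1; root [O./.X/../..] d6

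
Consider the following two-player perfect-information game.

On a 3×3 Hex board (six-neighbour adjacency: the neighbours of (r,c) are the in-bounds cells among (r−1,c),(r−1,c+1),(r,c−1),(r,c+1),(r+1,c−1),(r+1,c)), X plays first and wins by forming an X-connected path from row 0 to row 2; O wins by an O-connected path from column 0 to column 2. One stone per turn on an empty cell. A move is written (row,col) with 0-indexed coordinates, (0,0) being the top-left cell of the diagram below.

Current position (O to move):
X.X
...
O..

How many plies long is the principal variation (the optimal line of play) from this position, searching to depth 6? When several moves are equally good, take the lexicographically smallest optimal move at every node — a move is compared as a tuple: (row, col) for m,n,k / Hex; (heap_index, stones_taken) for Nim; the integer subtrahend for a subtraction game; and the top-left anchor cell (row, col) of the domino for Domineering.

ply 1, O at X.X/.../O.. | (0,1)=-1→XOX/.../O..; (1,0)=-1→X.X/O../O..; (1,1)=-1→X.X/.O./O..; (1,2)=+1→X.X/..O/O..*; (2,1)=+1→X.X/.../OO.; (2,2)=-1→X.X/.../O.O
ply 2, X at X.X/..O/O.. | (0,1)=-1→XXX/..O/O..*; (1,0)=-1→X.X/X.O/O..; (1,1)=-1→X.X/.XO/O..; (2,1)=-1→X.X/..O/OX.; (2,2)=-1→X.X/..O/O.X
ply 3, O at XXX/..O/O.. | (1,0)=+1→XXX/O.O/O..*; (1,1)=+1→XXX/.OO/O..; (2,1)=+1→XXX/..O/OO.; (2,2)=+1→XXX/..O/O.O
ply 4, X at XXX/O.O/O.. | (1,1)=-1→XXX/OXO/O..*; (2,1)=-1→XXX/O.O/OX.; (2,2)=-1→XXX/O.O/O.X
ply 5, O at XXX/OXO/O.. | (2,1)=+1→XXX/OXO/OO.*; (2,2)=-1→XXX/OXO/O.O
ply 6: XXX/OXO/OO. is terminal -1 (X); from X.X/.../O.. depth 6

PV length from [X.X/.../O..]: 5 plies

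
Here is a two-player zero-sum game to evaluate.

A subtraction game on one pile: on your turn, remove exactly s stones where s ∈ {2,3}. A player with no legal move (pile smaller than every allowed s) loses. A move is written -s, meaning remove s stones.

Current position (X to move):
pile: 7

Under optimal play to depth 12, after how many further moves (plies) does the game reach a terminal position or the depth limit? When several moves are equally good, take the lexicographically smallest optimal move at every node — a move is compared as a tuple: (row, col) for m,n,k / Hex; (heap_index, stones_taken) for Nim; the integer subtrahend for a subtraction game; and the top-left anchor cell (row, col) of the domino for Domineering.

p1 X@[7]: -2[5]+1* -3[4]-1
p2 O@[5]: -2[3]-1* -3[2]-1
p3 X@[3]: -2[1]+1* -3[0]+1
p4 O@[1] terminal -1; root [7] d12

PV length from [7]: 3 plies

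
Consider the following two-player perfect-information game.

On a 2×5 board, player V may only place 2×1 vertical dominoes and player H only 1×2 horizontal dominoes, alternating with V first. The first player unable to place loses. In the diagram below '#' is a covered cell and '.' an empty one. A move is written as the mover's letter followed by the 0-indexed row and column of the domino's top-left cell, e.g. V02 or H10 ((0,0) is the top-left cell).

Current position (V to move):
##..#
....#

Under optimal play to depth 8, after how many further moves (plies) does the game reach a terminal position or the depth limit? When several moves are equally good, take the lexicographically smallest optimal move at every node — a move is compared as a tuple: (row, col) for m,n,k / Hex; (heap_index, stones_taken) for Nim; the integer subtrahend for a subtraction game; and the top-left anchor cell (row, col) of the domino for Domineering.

[##..#/....#] V move#1: V02:+1/###.#/..#.#*, V03:-1/##.##/...##
[###.#/..#.#] H move#2: H10:-1/###.#/###.#*
[###.#/###.#] V move#3: V03:+1/#####/#####*
[#####/#####] end (terminal -1, H#4); searched ##..#/....# to 8

PV length from [##..#/....#]: 3 plies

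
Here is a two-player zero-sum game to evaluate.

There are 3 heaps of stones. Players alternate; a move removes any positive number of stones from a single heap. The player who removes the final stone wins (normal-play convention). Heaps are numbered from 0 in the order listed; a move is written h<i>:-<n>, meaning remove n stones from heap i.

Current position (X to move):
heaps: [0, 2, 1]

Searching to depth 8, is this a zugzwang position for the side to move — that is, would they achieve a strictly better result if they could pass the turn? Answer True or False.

[(0,2,1)] X move#1: h1:-1:+1/(0,1,1)*, h1:-2:-1/(0,0,1), h2:-1:-1/(0,2,0)
[(0,1,1)] O move#2: h1:-1:-1/(0,0,1)*, h2:-1:-1/(0,1,0)
[(0,0,1)] X move#3: h2:-1:+1/(0,0,0)*
[(0,0,0)] end (terminal -1, O#4); searched (0,2,1) to 8
pass branch (O moves first from the same position):
  | [(0,2,1)] O move#1: h1:-1:+1/(0,1,1)*, h1:-2:-1/(0,0,1), h2:-1:-1/(0,2,0)
  | [(0,1,1)] X move#2: h1:-1:-1/(0,0,1)*, h2:-1:-1/(0,1,0)
  | [(0,0,1)] O move#3: h2:-1:+1/(0,0,0)*
  | [(0,0,0)] end (terminal -1, X#4); searched (0,2,1) to 8
X moving scores +1; X passing scores -1

zugzwang((0,2,1), X) = False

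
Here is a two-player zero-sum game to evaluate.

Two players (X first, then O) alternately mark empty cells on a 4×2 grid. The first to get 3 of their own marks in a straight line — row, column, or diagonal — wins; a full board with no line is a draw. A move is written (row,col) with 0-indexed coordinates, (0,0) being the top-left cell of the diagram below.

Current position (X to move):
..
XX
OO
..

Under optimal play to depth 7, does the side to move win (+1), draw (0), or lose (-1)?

ply 1, X at ../XX/OO/.. | (0,0)=+0→X./XX/OO/..*; (0,1)=+0→.X/XX/OO/..; (3,0)=+0→../XX/OO/X.; (3,1)=+0→../XX/OO/.X
ply 2, O at X./XX/OO/.. | (0,1)=+0→XO/XX/OO/..*; (3,0)=+0→X./XX/OO/O.; (3,1)=+0→X./XX/OO/.O
ply 3, X at XO/XX/OO/.. | (3,0)=+0→XO/XX/OO/X.*; (3,1)=+0→XO/XX/OO/.X
ply 4, O at XO/XX/OO/X. | (3,1)=+0→XO/XX/OO/XO*
ply 5: XO/XX/OO/XO is terminal +0 (X); from ../XX/OO/.. depth 7

value(../XX/OO/.., X) = 0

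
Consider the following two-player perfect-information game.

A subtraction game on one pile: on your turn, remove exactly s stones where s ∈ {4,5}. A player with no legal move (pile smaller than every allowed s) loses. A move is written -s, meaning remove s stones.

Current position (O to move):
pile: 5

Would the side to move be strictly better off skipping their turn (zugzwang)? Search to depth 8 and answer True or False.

zugzwang(5, O) = False

[5] O move#1: -4:+1/1*, -5:+1/0
[1] end (terminal -1, X#2); searched 5 to 8
suppose O passes — search the same position with X to move:
pass> [5] X move#1: -4:+1/1*, -5:+1/0
pass> [1] end (terminal -1, O#2); searched 5 to 8
for O: play +1, pass -1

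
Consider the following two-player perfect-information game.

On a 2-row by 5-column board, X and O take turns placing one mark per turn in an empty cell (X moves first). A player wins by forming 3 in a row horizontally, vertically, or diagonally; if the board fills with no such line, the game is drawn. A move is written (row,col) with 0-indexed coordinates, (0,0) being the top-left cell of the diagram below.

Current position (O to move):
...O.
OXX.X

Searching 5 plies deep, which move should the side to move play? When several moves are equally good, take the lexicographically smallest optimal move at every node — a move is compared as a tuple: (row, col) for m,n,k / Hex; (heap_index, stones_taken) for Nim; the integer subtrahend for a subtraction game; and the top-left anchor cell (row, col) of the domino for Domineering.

O's best at [...O./OXX.X]: (1,3)

ply 1, O at ...O./OXX.X | (0,0)=-1→O..O./OXX.X; (0,1)=-1→.O.O./OXX.X; (0,2)=-1→..OO./OXX.X; (0,4)=-1→...OO/OXX.X; (1,3)=+0→...O./OXXOX*
ply 2, X at ...O./OXXOX | (0,0)=-1→X..O./OXXOX; (0,1)=+0→.X.O./OXXOX*; (0,2)=+0→..XO./OXXOX; (0,4)=+0→...OX/OXXOX
ply 3, O at .X.O./OXXOX | (0,0)=+0→OX.O./OXXOX*; (0,2)=+0→.XOO./OXXOX; (0,4)=+0→.X.OO/OXXOX
ply 4, X at OX.O./OXXOX | (0,2)=+0→OXXO./OXXOX*; (0,4)=+0→OX.OX/OXXOX
ply 5, O at OXXO./OXXOX | (0,4)=+0→OXXOO/OXXOX*
ply 6: OXXOO/OXXOX is terminal +0 (X); from ...O./OXX.X depth 5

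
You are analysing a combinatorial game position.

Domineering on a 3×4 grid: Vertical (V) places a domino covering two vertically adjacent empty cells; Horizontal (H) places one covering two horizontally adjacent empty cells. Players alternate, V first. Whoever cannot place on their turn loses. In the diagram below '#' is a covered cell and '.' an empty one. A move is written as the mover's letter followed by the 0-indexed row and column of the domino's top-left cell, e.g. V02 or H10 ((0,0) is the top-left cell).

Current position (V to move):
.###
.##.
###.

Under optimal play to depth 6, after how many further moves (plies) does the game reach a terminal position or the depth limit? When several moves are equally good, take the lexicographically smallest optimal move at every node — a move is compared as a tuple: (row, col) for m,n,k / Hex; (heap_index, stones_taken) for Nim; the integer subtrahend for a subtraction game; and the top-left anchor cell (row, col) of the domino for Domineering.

PV length from [.###/.##./###.]: 1 ply

ply 1, V at .###/.##./###. | V00=+1→####/###./###.*; V13=+1→.###/.###/####
ply 2: ####/###./###. is terminal -1 (H); from .###/.##./###. depth 6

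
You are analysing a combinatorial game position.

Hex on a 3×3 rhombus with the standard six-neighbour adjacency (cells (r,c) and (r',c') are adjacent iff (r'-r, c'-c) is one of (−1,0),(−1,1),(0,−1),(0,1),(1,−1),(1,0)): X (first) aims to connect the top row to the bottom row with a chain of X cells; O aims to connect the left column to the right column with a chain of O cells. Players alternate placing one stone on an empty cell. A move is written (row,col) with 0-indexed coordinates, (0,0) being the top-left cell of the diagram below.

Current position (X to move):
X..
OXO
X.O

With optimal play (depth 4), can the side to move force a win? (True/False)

X winning at [X../OXO/X.O]: True

p1 X@[X../OXO/X.O]: (0,1)[XX./OXO/X.O]+1* (0,2)[X.X/OXO/X.O]+1 (2,1)[X../OXO/XXO]+1
p2 O@[XX./OXO/X.O] terminal -1; root [X../OXO/X.O] d4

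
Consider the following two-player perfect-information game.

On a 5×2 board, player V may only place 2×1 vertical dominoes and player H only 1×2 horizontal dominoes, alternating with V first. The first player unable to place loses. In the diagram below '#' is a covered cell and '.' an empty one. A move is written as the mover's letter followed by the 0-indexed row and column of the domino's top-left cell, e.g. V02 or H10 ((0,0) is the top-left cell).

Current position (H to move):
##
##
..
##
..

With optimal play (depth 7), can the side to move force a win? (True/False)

H winning at [##/##/../##/..]: True

p1 H@[##/##/../##/..]: H20[##/##/##/##/..]+1* H40[##/##/../##/##]+1
p2 V@[##/##/##/##/..] terminal -1; root [##/##/../##/..] d7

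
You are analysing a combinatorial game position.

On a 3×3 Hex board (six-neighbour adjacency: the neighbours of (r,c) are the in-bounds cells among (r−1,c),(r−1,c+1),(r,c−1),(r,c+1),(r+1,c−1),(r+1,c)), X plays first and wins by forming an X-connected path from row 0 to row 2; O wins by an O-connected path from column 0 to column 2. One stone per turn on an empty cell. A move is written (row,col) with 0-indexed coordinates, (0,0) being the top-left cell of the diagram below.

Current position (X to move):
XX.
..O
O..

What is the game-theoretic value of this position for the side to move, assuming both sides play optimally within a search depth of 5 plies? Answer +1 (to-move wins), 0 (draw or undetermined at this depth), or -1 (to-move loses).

ply 1, X at XX./..O/O.. | (0,2)=-1→XXX/..O/O..*; (1,0)=-1→XX./X.O/O..; (1,1)=-1→XX./.XO/O..; (2,1)=-1→XX./..O/OX.; (2,2)=-1→XX./..O/O.X
ply 2, O at XXX/..O/O.. | (1,0)=+1→XXX/O.O/O..*; (1,1)=+1→XXX/.OO/O..; (2,1)=+1→XXX/..O/OO.; (2,2)=+1→XXX/..O/O.O
ply 3, X at XXX/O.O/O.. | (1,1)=-1→XXX/OXO/O..*; (2,1)=-1→XXX/O.O/OX.; (2,2)=-1→XXX/O.O/O.X
ply 4, O at XXX/OXO/O.. | (2,1)=+1→XXX/OXO/OO.*; (2,2)=-1→XXX/OXO/O.O
ply 5: XXX/OXO/OO. is terminal -1 (X); from XX./..O/O.. depth 5

value(XX./..O/O.., X) = -1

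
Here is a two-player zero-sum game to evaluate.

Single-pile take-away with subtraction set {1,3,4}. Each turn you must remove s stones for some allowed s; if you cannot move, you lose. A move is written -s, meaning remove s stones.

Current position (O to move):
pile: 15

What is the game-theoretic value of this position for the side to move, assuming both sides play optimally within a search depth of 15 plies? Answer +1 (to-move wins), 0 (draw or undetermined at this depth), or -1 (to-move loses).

value(15, O) = +1

ply 1, O at 15 | -1=+1→14*; -3=-1→12; -4=-1→11
ply 2, X at 14 | -1=-1→13*; -3=-1→11; -4=-1→10
ply 3, O at 13 | -1=-1→12; -3=-1→10; -4=+1→9*
ply 4, X at 9 | -1=-1→8*; -3=-1→6; -4=-1→5
ply 5, O at 8 | -1=+1→7*; -3=-1→5; -4=-1→4
ply 6, X at 7 | -1=-1→6*; -3=-1→4; -4=-1→3
ply 7, O at 6 | -1=-1→5; -3=-1→3; -4=+1→2*
ply 8, X at 2 | -1=-1→1*
ply 9, O at 1 | -1=+1→0*
ply 10: 0 is terminal -1 (X); from 15 depth 15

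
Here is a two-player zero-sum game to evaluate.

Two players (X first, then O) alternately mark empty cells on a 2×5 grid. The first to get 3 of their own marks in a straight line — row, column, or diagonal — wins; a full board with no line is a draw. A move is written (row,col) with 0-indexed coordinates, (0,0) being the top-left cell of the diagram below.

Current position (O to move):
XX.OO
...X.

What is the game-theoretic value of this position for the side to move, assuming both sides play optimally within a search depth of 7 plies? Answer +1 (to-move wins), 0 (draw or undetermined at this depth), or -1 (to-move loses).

value(XX.OO/...X., O) = +1

ply 1, O at XX.OO/...X. | (0,2)=+1→XXOOO/...X.*; (1,0)=-1→XX.OO/O..X.; (1,1)=-1→XX.OO/.O.X.; (1,2)=-1→XX.OO/..OX.; (1,4)=-1→XX.OO/...XO
ply 2: XXOOO/...X. is terminal -1 (X); from XX.OO/...X. depth 7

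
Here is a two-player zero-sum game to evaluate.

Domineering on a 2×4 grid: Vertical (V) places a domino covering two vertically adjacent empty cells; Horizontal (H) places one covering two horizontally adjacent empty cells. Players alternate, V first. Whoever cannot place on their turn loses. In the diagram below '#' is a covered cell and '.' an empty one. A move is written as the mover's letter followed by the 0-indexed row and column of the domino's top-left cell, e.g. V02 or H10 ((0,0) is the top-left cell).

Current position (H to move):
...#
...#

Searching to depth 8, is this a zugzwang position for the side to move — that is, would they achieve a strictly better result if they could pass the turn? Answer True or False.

ply 1, H at ...#/...# | H00=+1→##.#/...#*; H01=+1→.###/...#; H10=+1→...#/##.#; H11=+1→...#/.###
ply 2, V at ##.#/...# | V02=-1→####/..##*
ply 3, H at ####/..## | H10=+1→####/####*
ply 4: ####/#### is terminal -1 (V); from ...#/...# depth 8
pass branch (V moves first from the same position):
  | ply 1, V at ...#/...# | V00=-1→#..#/#..#; V01=+1→.#.#/.#.#*; V02=-1→..##/..##
  | ply 2: .#.#/.#.# is terminal -1 (H); from ...#/...# depth 8
H moving scores +1; H passing scores -1

zugzwang(...#/...#, H) = False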